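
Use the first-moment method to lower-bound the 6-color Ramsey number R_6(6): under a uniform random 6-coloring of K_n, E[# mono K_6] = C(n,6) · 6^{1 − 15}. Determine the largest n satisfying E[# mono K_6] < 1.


We need C(n, 6) · 6^{1 − 15} < 1, i.e. C(n, 6) < 6^{15 − 1} = 78364164096.
Check values of n near the boundary:
  n = 195: C(195, 6) = 70656049360; 70656049360 < 78364164096? YES
  n = 196: C(196, 6) = 72887293024; 72887293024 < 78364164096? YES
  n = 197: C(197, 6) = 75176946208; 75176946208 < 78364164096? YES
  n = 198: C(198, 6) = 77526225777; 77526225777 < 78364164096? YES
  n = 199: C(199, 6) = 79936367511; 79936367511 < 78364164096? NO
The largest n with C(n, 6) < 78364164096 is n = 198 (where E[X] = 25842075259/26121388032 ≈ 0.9893071). Hence R_6(6) > 198, i.e. R_6(6) ≥ 199.

Largest n = 198; hence R_6(6) > 198.


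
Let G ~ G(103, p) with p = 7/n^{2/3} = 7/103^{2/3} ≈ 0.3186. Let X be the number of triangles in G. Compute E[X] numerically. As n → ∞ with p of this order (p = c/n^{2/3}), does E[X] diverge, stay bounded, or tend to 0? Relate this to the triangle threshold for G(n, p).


Number of potential triangles: C(103, 3) = 176851.
Each occurs with probability p³ ≈ (0.3186)³ ≈ 3.233104e-02.
By linearity: E[X] = C(103, 3)·p³ ≈ 176851 · 3.233104e-02 ≈ 5717.7767.
Since α = 2/3 < 1, p = c/n^{2/3} ≫ 1/n is above the triangle threshold p ~ 1/n. Asymptotically E[X] ~ (c³/6)·n^{3(1−α)} = (7³/6)·n^{1} → ∞; triangles are abundant w.h.p.

E[X] ≈ 5717.7767; in regime p = Θ(1/n^{2/3}) E[X] diverges (above the triangle threshold p ~ 1/n).


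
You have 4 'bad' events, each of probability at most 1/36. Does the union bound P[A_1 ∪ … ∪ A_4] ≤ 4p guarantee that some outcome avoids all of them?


Union bound: P[∪_{i=1}^{4} A_i] ≤ Σ_i P[A_i] ≤ 4·p = 4·(1/36) = 1/9.
Numerically: 1/9 ≈ 0.1111111.
Is 1/9 < 1? YES.
Since P[∪ A_i] ≤ 1/9 < 1, the complement has P[∩ A_i^c] ≥ 1 − 1/9 = 8/9 > 0, so some outcome avoids every A_i.

4·p = 1/9 ≈ 0.1111111; existence CERTIFIED by the union bound.


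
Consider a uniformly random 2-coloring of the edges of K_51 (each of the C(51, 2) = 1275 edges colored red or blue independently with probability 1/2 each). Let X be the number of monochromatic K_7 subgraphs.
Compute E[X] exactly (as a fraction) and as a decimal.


Let X = Σ_S X_S over the C(51, 7) = 115775100 subsets S of size 7, where X_S = 1 if the K_7 on S is monochromatic.
For a fixed S, the K_7 on S has C(7, 2) = 21 edges. P[all 21 edges red] = (1/2)^21, and likewise for blue, so P[monochromatic] = 2·(1/2)^21 = 2^{1 − 21} = 1/1048576.
By linearity: E[X] = C(51, 7) · 2^{1 − 21} = 115775100 · 1/1048576 = 28943775/262144.
Numerically: E[X] ≈ 110.412.

E[X] = C(51,7)·2^(1−C(7,2)) = 28943775/262144 ≈ 110.412.


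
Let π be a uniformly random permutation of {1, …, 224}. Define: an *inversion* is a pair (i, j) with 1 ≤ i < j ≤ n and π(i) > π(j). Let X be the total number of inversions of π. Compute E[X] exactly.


Write X = Σ X_I over the C(224, 2) = 24976 pairs i < j, with X_I the indicator of one inversion.
There are 24976 indicators.
For each fixed pair i < j, the values π(i) and π(j) are two distinct elements of {1, …, 224} in uniformly random order; by symmetry P[π(i) > π(j)] = 1/2.
By linearity: E[X] = 24976 · (1/2) = C(224, 2) · (1/2) = 24976/2 = 12488 ≈ 12488.0000.

E[X] = 12488 = 12488.0000.


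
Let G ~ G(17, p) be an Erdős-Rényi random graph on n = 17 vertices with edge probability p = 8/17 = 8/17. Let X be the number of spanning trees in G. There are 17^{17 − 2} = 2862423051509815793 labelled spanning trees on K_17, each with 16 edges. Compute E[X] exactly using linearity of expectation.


K_17 has 17^{17 − 2} = 2862423051509815793 labelled spanning trees.
For each such spanning tree H, let X_H = 1 if all 16 edges of H are present in G. Then P[X_H = 1] = p^{16} = (8/17)^{16} = 281474976710656/48661191875666868481.
Summing the indicators: E[X] = Σ_H E[X_H] = 2862423051509815793 · p^{16} = 2862423051509815793 · 281474976710656/48661191875666868481 = 281474976710656/17.
Numerically: E[X] ≈ 1.66e+13.

E[X] = 2862423051509815793 · (8/17)^{16} = 281474976710656/17 ≈ 1.66e+13.


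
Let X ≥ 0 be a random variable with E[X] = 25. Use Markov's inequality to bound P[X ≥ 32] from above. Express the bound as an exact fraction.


μ = E[X] = 25, a = 32.
Markov: P[X ≥ 32] ≤ μ/a = (25)/32 = 25/32.
Numerically: ≈ 0.781.
(Since a = 32 > μ = 25.000, the bound 25/32 is < 1 and informative.)

P[X ≥ 32] ≤ 25/32 ≈ 0.781.


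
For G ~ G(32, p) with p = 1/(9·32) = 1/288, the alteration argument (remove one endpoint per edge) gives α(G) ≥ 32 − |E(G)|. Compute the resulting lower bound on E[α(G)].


E[|E(G)|] = C(32, 2)·p = 496 · (1/288) = 31/18.
E[α(G)] ≥ n − E[|E(G)|] = 32 − 31/18 = 545/18.
Numerically: ≈ 30.27778.
(This is only a lower bound; the true E[α(G)] may be larger.)

E[α(G)] ≥ 545/18 ≈ 30.27778.


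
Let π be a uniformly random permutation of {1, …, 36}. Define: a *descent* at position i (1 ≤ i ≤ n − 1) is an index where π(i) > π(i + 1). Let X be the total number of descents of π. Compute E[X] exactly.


Write X = Σ X_I over i = 1, …, 35, with X_I the indicator of one descent.
There are 35 indicators.
For each fixed i, the pair (π(i), π(i+1)) is a uniformly random ordered pair of distinct values from {1, …, 36}; by symmetry P[π(i) > π(i+1)] = 1/2.
By linearity: E[X] = 35 · (1/2) = (36 − 1) · (1/2) = 35/2 ≈ 17.500000.

E[X] = 35/2 = 17.500000.


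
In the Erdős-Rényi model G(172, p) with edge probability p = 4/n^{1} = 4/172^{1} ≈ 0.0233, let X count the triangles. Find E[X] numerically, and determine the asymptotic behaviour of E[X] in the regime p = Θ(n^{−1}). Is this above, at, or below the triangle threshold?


Number of potential triangles: C(172, 3) = 833340.
Each occurs with probability p³ ≈ (0.0233)³ ≈ 1.25775e-05.
By linearity: E[X] = C(172, 3)·p³ ≈ 833340 · 1.25775e-05 ≈ 10.481.
Here α = 1, so p = 4/n is exactly at the triangle threshold p ~ 1/n. Asymptotically E[X] → c³/6 = 4³/6 = 32/3 ≈ 10.667, a bounded constant. In this regime the triangle count is asymptotically Poisson(c³/6).

E[X] ≈ 10.481; in regime p = Θ(1/n^{1}) E[X] stays bounded (at the triangle threshold p ~ 1/n).


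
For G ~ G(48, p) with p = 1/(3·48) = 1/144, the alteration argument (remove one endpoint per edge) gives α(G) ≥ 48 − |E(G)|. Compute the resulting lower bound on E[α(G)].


E[|E(G)|] = C(48, 2)·p = 1128 · (1/144) = 47/6.
E[α(G)] ≥ n − E[|E(G)|] = 48 − 47/6 = 241/6.
Numerically: ≈ 40.16667.
(This is only a lower bound; the true E[α(G)] may be larger.)

E[α(G)] ≥ 241/6 ≈ 40.16667.


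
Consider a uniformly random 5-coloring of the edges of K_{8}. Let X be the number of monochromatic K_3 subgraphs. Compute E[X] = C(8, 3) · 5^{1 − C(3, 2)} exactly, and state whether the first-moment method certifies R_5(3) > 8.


E[X] = C(8, 3) · 5^{1 − 3} = 56 · 5^{−2} = 56/25.
As a reduced fraction: E[X] = 56/25 ≈ 2.240000.
Is E[X] < 1? NO.
Since E[X] ≥ 1, the first-moment bound is inconclusive at n = 8; it does NOT by itself certify R_5(3) > 8.

E[X] = 56/25 ≈ 2.240000; E[X] ≥ 1; first-moment method inconclusive here.


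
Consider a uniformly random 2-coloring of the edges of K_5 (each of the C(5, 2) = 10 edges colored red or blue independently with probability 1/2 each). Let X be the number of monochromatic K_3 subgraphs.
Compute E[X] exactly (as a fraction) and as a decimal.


Let X = Σ_S X_S over the C(5, 3) = 10 subsets S of size 3, where X_S = 1 if the K_3 on S is monochromatic.
For a fixed S, the K_3 on S has C(3, 2) = 3 edges. P[all 3 edges red] = (1/2)^3, and likewise for blue, so P[monochromatic] = 2·(1/2)^3 = 2^{1 − 3} = 1/4.
Summing: E[X] = C(5, 3) · 2^{1 − 3} = 10 · 1/4 = 5/2.
Numerically: E[X] ≈ 2.500.

E[X] = C(5,3)·2^(1−C(3,2)) = 5/2 ≈ 2.500.


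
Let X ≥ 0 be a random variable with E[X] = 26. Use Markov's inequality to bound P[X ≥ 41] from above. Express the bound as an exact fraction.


μ = E[X] = 26, a = 41.
Markov: P[X ≥ 41] ≤ μ/a = (26)/41 = 26/41.
Numerically: ≈ 0.634.
(Since a = 41 > μ = 26.000, the bound 26/41 is < 1 and informative.)

P[X ≥ 41] ≤ 26/41 ≈ 0.634.


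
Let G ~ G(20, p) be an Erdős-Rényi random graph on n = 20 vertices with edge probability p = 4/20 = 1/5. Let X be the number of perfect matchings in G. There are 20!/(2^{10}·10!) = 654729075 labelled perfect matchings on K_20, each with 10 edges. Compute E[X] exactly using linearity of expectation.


K_20 has 20!/(2^{10}·10!) = 654729075 labelled perfect matchings.
For each such perfect matching H, let X_H = 1 if all 10 edges of H are present in G. Then P[X_H = 1] = p^{10} = (1/5)^{10} = 1/9765625.
By linearity of expectation: E[X] = Σ_H E[X_H] = 654729075 · p^{10} = 654729075 · 1/9765625 = 26189163/390625.
Numerically: E[X] ≈ 67.04.

E[X] = 654729075 · (1/5)^{10} = 26189163/390625 ≈ 67.04.


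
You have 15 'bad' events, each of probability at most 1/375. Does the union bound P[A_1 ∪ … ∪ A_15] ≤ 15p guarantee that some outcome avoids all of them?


Union bound: P[∪_{i=1}^{15} A_i] ≤ Σ_i P[A_i] ≤ 15·p = 15·(1/375) = 1/25.
Numerically: 1/25 ≈ 0.04000.
Is 1/25 < 1? YES.
Since P[∪ A_i] ≤ 1/25 < 1, the complement has P[∩ A_i^c] ≥ 1 − 1/25 = 24/25 > 0, so some outcome avoids every A_i.

15·p = 1/25 ≈ 0.04000; existence CERTIFIED by the union bound.


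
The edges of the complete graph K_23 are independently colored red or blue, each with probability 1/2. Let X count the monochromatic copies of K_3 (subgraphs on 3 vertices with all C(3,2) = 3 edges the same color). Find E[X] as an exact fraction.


Let X = Σ_S X_S over the C(23, 3) = 1771 subsets S of size 3, where X_S = 1 if the K_3 on S is monochromatic.
For a fixed S, the K_3 on S has C(3, 2) = 3 edges. P[all 3 edges red] = (1/2)^3, and likewise for blue, so P[monochromatic] = 2·(1/2)^3 = 2^{1 − 3} = 1/4.
Summing: E[X] = C(23, 3) · 2^{1 − 3} = 1771 · 1/4 = 1771/4.
Numerically: E[X] ≈ 442.750.

E[X] = C(23,3)·2^(1−C(3,2)) = 1771/4 ≈ 442.750.


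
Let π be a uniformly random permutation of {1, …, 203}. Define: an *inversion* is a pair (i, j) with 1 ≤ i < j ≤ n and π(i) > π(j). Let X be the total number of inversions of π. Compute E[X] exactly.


Write X = Σ X_I over the C(203, 2) = 20503 pairs i < j, with X_I the indicator of one inversion.
There are 20503 indicators.
For each fixed pair i < j, the values π(i) and π(j) are two distinct elements of {1, …, 203} in uniformly random order; by symmetry P[π(i) > π(j)] = 1/2.
By linearity: E[X] = 20503 · (1/2) = C(203, 2) · (1/2) = 20503/2 = 20503/2 ≈ 10251.5000.

E[X] = 20503/2 = 10251.5000.


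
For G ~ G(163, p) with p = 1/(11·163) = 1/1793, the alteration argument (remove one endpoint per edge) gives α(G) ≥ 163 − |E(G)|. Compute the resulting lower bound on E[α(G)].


E[|E(G)|] = C(163, 2)·p = 13203 · (1/1793) = 81/11.
E[α(G)] ≥ n − E[|E(G)|] = 163 − 81/11 = 1712/11.
Numerically: ≈ 155.6364.
(This is only a lower bound; the true E[α(G)] may be larger.)

E[α(G)] ≥ 1712/11 ≈ 155.6364.


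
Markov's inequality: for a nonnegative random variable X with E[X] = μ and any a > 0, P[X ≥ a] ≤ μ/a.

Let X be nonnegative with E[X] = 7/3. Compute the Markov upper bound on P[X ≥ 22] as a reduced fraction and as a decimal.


μ = E[X] = 7/3, a = 22.
Markov: P[X ≥ 22] ≤ μ/a = (7/3)/22 = 7/66.
Numerically: ≈ 0.1061.
(Since a = 22 > μ = 2.3333, the bound 7/66 is < 1 and informative.)

P[X ≥ 22] ≤ 7/66 ≈ 0.1061.


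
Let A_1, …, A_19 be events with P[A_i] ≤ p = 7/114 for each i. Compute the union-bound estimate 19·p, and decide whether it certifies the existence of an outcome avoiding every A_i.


Union bound: P[∪_{i=1}^{19} A_i] ≤ Σ_i P[A_i] ≤ 19·p = 19·(7/114) = 7/6.
Numerically: 7/6 ≈ 1.16667.
Is 7/6 < 1? NO.
Since the bound 7/6 is ≥ 1, the union bound is uninformative here; it does NOT by itself certify existence.

19·p = 7/6 ≈ 1.16667; existence NOT certified by the union bound.


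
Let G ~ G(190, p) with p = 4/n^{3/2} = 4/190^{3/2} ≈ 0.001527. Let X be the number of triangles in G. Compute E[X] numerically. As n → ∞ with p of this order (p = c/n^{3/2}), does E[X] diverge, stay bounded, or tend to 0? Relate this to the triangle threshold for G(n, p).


Number of potential triangles: C(190, 3) = 1125180.
Each occurs with probability p³ ≈ (0.001527)³ ≈ 3.562778e-09.
By linearity: E[X] = C(190, 3)·p³ ≈ 1125180 · 3.562778e-09 ≈ 0.0040.
Since α = 3/2 > 1, p = c/n^{3/2} = o(1/n) is below the triangle threshold p ~ 1/n. Asymptotically E[X] ~ (c³/6)·n^{3(1−α)} = (4³/6)·n^{-1.5} → 0, so by Markov's inequality G has no triangles w.h.p.

E[X] ≈ 0.0040; in regime p = Θ(1/n^{3/2}) E[X] tends to 0 (below the triangle threshold p ~ 1/n).


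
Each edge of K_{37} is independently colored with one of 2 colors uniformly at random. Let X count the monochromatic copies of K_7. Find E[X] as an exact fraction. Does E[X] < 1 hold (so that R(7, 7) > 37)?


E[X] = C(37, 7) · 2^{1 − 21} = 10295472 · 2^{−20} = 10295472/1048576.
As a reduced fraction: E[X] = 643467/65536 ≈ 9.81853.
Is E[X] < 1? NO.
Since E[X] ≥ 1, the first-moment bound is inconclusive at n = 37; it does NOT by itself certify R(7, 7) > 37.

E[X] = 643467/65536 ≈ 9.81853; E[X] ≥ 1; first-moment method inconclusive here.


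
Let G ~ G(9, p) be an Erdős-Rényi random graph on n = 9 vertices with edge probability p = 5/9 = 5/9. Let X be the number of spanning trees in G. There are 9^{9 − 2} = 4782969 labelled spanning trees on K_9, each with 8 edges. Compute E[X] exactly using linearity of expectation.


K_9 has 9^{9 − 2} = 4782969 labelled spanning trees.
For each such spanning tree H, let X_H = 1 if all 8 edges of H are present in G. Then P[X_H = 1] = p^{8} = (5/9)^{8} = 390625/43046721.
Summing the indicators: E[X] = Σ_H E[X_H] = 4782969 · p^{8} = 4782969 · 390625/43046721 = 390625/9.
Numerically: E[X] ≈ 43403.

E[X] = 4782969 · (5/9)^{8} = 390625/9 ≈ 43403.


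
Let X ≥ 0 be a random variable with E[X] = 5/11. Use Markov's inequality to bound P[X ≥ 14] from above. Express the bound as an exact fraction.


μ = E[X] = 5/11, a = 14.
Markov: P[X ≥ 14] ≤ μ/a = (5/11)/14 = 5/154.
Numerically: ≈ 0.032468.
(Since a = 14 > μ = 0.454545, the bound 5/154 is < 1 and informative.)

P[X ≥ 14] ≤ 5/154 ≈ 0.032468.


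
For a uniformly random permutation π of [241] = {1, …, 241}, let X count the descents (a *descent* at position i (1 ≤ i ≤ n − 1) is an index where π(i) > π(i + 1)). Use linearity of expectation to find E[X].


Write X = Σ X_I over i = 1, …, 240, with X_I the indicator of one descent.
There are 240 indicators.
For each fixed i, the pair (π(i), π(i+1)) is a uniformly random ordered pair of distinct values from {1, …, 241}; by symmetry P[π(i) > π(i+1)] = 1/2.
By linearity: E[X] = 240 · (1/2) = (241 − 1) · (1/2) = 120 ≈ 120.0000.

E[X] = 120 = 120.0000.


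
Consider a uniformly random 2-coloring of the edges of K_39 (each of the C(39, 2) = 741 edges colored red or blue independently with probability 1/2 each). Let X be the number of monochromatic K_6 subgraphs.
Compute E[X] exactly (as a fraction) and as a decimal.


Let X = Σ_S X_S over the C(39, 6) = 3262623 subsets S of size 6, where X_S = 1 if the K_6 on S is monochromatic.
For a fixed S, the K_6 on S has C(6, 2) = 15 edges. P[all 15 edges red] = (1/2)^15, and likewise for blue, so P[monochromatic] = 2·(1/2)^15 = 2^{1 − 15} = 1/16384.
By linearity: E[X] = C(39, 6) · 2^{1 − 15} = 3262623 · 1/16384 = 3262623/16384.
Numerically: E[X] ≈ 199.134705.

E[X] = C(39,6)·2^(1−C(6,2)) = 3262623/16384 ≈ 199.134705.


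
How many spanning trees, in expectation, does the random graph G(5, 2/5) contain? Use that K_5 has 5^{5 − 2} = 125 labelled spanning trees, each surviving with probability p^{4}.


K_5 has 5^{5 − 2} = 125 labelled spanning trees.
For each such spanning tree H, let X_H = 1 if all 4 edges of H are present in G. Then P[X_H = 1] = p^{4} = (2/5)^{4} = 16/625.
Summing the indicators: E[X] = Σ_H E[X_H] = 125 · p^{4} = 125 · 16/625 = 16/5.
Numerically: E[X] ≈ 3.2.

E[X] = 125 · (2/5)^{4} = 16/5 ≈ 3.2.


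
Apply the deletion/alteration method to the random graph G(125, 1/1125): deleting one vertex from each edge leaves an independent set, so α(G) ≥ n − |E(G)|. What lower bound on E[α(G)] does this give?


E[|E(G)|] = C(125, 2)·p = 7750 · (1/1125) = 62/9.
E[α(G)] ≥ n − E[|E(G)|] = 125 − 62/9 = 1063/9.
Numerically: ≈ 118.11111.
(This is only a lower bound; the true E[α(G)] may be larger.)

E[α(G)] ≥ 1063/9 ≈ 118.11111.


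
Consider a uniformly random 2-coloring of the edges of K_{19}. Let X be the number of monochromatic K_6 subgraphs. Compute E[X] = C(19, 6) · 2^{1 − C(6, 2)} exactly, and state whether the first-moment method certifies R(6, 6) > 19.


E[X] = C(19, 6) · 2^{1 − 15} = 27132 · 2^{−14} = 27132/16384.
As a reduced fraction: E[X] = 6783/4096 ≈ 1.65601.
Is E[X] < 1? NO.
Since E[X] ≥ 1, the first-moment bound is inconclusive at n = 19; it does NOT by itself certify R(6, 6) > 19.

E[X] = 6783/4096 ≈ 1.65601; E[X] ≥ 1; first-moment method inconclusive here.


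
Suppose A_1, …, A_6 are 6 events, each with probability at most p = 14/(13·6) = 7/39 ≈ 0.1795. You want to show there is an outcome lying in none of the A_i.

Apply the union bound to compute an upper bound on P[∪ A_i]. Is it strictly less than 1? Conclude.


Union bound: P[∪_{i=1}^{6} A_i] ≤ Σ_i P[A_i] ≤ 6·p = 6·(7/39) = 14/13.
Numerically: 14/13 ≈ 1.0769.
Is 14/13 < 1? NO.
Since the bound 14/13 is ≥ 1, the union bound is uninformative here; it does NOT by itself certify existence.

6·p = 14/13 ≈ 1.0769; existence NOT certified by the union bound.


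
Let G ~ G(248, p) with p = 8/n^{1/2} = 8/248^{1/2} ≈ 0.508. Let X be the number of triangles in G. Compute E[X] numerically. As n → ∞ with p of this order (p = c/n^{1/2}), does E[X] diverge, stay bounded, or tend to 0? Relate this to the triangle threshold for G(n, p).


Number of potential triangles: C(248, 3) = 2511496.
Each occurs with probability p³ ≈ (0.508)³ ≈ 1.31097e-01.
By linearity: E[X] = C(248, 3)·p³ ≈ 2511496 · 1.31097e-01 ≈ 329249.353.
Since α = 1/2 < 1, p = c/n^{1/2} ≫ 1/n is above the triangle threshold p ~ 1/n. Asymptotically E[X] ~ (c³/6)·n^{3(1−α)} = (8³/6)·n^{1.5} → ∞; triangles are abundant w.h.p.

E[X] ≈ 329249.353; in regime p = Θ(1/n^{1/2}) E[X] diverges (above the triangle threshold p ~ 1/n).


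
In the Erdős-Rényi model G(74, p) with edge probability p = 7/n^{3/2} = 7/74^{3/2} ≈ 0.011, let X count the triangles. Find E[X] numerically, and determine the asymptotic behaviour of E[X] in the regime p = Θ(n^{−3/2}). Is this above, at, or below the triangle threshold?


Number of potential triangles: C(74, 3) = 64824.
Each occurs with probability p³ ≈ (0.011)³ ≈ 1.32969e-06.
By linearity: E[X] = C(74, 3)·p³ ≈ 64824 · 1.32969e-06 ≈ 0.086.
Since α = 3/2 > 1, p = c/n^{3/2} = o(1/n) is below the triangle threshold p ~ 1/n. Asymptotically E[X] ~ (c³/6)·n^{3(1−α)} = (7³/6)·n^{-1.5} → 0, so by Markov's inequality G has no triangles w.h.p.

E[X] ≈ 0.086; in regime p = Θ(1/n^{3/2}) E[X] tends to 0 (below the triangle threshold p ~ 1/n).


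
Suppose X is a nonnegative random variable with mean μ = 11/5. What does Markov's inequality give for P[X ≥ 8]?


μ = E[X] = 11/5, a = 8.
Markov: P[X ≥ 8] ≤ μ/a = (11/5)/8 = 11/40.
Numerically: ≈ 0.27500.
(Since a = 8 > μ = 2.20000, the bound 11/40 is < 1 and informative.)

P[X ≥ 8] ≤ 11/40 ≈ 0.27500.


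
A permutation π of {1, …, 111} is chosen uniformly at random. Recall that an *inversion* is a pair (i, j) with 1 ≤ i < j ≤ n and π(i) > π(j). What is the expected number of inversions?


Write X = Σ X_I over the C(111, 2) = 6105 pairs i < j, with X_I the indicator of one inversion.
There are 6105 indicators.
For each fixed pair i < j, the values π(i) and π(j) are two distinct elements of {1, …, 111} in uniformly random order; by symmetry P[π(i) > π(j)] = 1/2.
By linearity: E[X] = 6105 · (1/2) = C(111, 2) · (1/2) = 6105/2 = 6105/2 ≈ 3052.50000.

E[X] = 6105/2 = 3052.50000.


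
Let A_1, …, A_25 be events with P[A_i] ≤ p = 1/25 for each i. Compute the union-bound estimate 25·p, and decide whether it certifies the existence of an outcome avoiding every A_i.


Union bound: P[∪_{i=1}^{25} A_i] ≤ Σ_i P[A_i] ≤ 25·p = 25·(1/25) = 1.
Numerically: 1 ≈ 1.0000.
Is 1 < 1? NO.
Since the bound 1 is ≥ 1, the union bound is uninformative here; it does NOT by itself certify existence.

25·p = 1 ≈ 1.0000; existence NOT certified by the union bound.


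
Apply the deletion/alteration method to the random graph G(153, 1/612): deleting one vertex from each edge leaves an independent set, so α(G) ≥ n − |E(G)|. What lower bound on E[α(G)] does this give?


E[|E(G)|] = C(153, 2)·p = 11628 · (1/612) = 19.
E[α(G)] ≥ n − E[|E(G)|] = 153 − 19 = 134.
Numerically: ≈ 134.00000.
(This is only a lower bound; the true E[α(G)] may be larger.)

E[α(G)] ≥ 134 ≈ 134.00000.


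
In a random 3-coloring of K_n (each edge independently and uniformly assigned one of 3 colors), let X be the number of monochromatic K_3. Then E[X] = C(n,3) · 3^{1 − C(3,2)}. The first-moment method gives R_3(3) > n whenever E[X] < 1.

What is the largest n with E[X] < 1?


We need C(n, 3) · 3^{1 − 3} < 1, i.e. C(n, 3) < 3^{3 − 1} = 9.
Check values of n near the boundary:
  n = 3: C(3, 3) = 1; 1 < 9? YES
  n = 4: C(4, 3) = 4; 4 < 9? YES
  n = 5: C(5, 3) = 10; 10 < 9? NO
The largest n with C(n, 3) < 9 is n = 4 (where E[X] = 4/9 ≈ 0.444444). Hence R_3(3) > 4, i.e. R_3(3) ≥ 5.

Largest n = 4; hence R_3(3) > 4.


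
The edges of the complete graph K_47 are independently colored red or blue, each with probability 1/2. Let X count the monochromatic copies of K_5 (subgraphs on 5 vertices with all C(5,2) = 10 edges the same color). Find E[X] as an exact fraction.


Let X = Σ_S X_S over the C(47, 5) = 1533939 subsets S of size 5, where X_S = 1 if the K_5 on S is monochromatic.
For a fixed S, the K_5 on S has C(5, 2) = 10 edges. P[all 10 edges red] = (1/2)^10, and likewise for blue, so P[monochromatic] = 2·(1/2)^10 = 2^{1 − 10} = 1/512.
Summing: E[X] = C(47, 5) · 2^{1 − 10} = 1533939 · 1/512 = 1533939/512.
Numerically: E[X] ≈ 2995.9746.

E[X] = C(47,5)·2^(1−C(5,2)) = 1533939/512 ≈ 2995.9746.


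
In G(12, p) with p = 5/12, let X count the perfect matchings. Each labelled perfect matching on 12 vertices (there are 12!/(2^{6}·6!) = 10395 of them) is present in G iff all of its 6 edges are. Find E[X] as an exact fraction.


K_12 has 12!/(2^{6}·6!) = 10395 labelled perfect matchings.
For each such perfect matching H, let X_H = 1 if all 6 edges of H are present in G. Then P[X_H = 1] = p^{6} = (5/12)^{6} = 15625/2985984.
By linearity of expectation: E[X] = Σ_H E[X_H] = 10395 · p^{6} = 10395 · 15625/2985984 = 6015625/110592.
Numerically: E[X] ≈ 54.39.

E[X] = 10395 · (5/12)^{6} = 6015625/110592 ≈ 54.39.


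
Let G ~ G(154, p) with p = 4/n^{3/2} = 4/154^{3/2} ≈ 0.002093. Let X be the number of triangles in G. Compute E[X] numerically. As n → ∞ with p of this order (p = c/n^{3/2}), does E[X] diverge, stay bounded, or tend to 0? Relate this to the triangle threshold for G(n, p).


Number of potential triangles: C(154, 3) = 596904.
Each occurs with probability p³ ≈ (0.002093)³ ≈ 9.1693116e-09.
By linearity: E[X] = C(154, 3)·p³ ≈ 596904 · 9.1693116e-09 ≈ 0.00547.
Since α = 3/2 > 1, p = c/n^{3/2} = o(1/n) is below the triangle threshold p ~ 1/n. Asymptotically E[X] ~ (c³/6)·n^{3(1−α)} = (4³/6)·n^{-1.5} → 0, so by Markov's inequality G has no triangles w.h.p.

E[X] ≈ 0.00547; in regime p = Θ(1/n^{3/2}) E[X] tends to 0 (below the triangle threshold p ~ 1/n).


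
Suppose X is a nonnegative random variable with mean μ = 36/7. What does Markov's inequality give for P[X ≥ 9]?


μ = E[X] = 36/7, a = 9.
Markov: P[X ≥ 9] ≤ μ/a = (36/7)/9 = 4/7.
Numerically: ≈ 0.57143.
(Since a = 9 > μ = 5.14286, the bound 4/7 is < 1 and informative.)

P[X ≥ 9] ≤ 4/7 ≈ 0.57143.


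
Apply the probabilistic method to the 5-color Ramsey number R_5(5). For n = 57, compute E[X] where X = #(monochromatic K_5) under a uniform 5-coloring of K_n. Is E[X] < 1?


E[X] = C(57, 5) · 5^{1 − 10} = 4187106 · 5^{−9} = 4187106/1953125.
As a reduced fraction: E[X] = 4187106/1953125 ≈ 2.143798.
Is E[X] < 1? NO.
Since E[X] ≥ 1, the first-moment bound is inconclusive at n = 57; it does NOT by itself certify R_5(5) > 57.

E[X] = 4187106/1953125 ≈ 2.143798; E[X] ≥ 1; first-moment method inconclusive here.


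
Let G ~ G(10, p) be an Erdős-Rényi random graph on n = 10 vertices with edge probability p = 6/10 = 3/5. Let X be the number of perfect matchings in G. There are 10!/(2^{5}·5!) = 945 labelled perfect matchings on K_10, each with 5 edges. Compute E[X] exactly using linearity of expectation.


K_10 has 10!/(2^{5}·5!) = 945 labelled perfect matchings.
For each such perfect matching H, let X_H = 1 if all 5 edges of H are present in G. Then P[X_H = 1] = p^{5} = (3/5)^{5} = 243/3125.
Summing the indicators: E[X] = Σ_H E[X_H] = 945 · p^{5} = 945 · 243/3125 = 45927/625.
Numerically: E[X] ≈ 73.48.

E[X] = 945 · (3/5)^{5} = 45927/625 ≈ 73.48.


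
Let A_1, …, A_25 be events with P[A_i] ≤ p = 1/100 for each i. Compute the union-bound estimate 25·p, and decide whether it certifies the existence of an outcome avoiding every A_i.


Union bound: P[∪_{i=1}^{25} A_i] ≤ Σ_i P[A_i] ≤ 25·p = 25·(1/100) = 1/4.
Numerically: 1/4 ≈ 0.25000.
Is 1/4 < 1? YES.
Since P[∪ A_i] ≤ 1/4 < 1, the complement has P[∩ A_i^c] ≥ 1 − 1/4 = 3/4 > 0, so some outcome avoids every A_i.

25·p = 1/4 ≈ 0.25000; existence CERTIFIED by the union bound.


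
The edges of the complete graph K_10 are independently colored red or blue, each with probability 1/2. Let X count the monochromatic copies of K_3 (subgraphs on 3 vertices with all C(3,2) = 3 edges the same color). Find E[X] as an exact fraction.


Let X = Σ_S X_S over the C(10, 3) = 120 subsets S of size 3, where X_S = 1 if the K_3 on S is monochromatic.
For a fixed S, the K_3 on S has C(3, 2) = 3 edges. P[all 3 edges red] = (1/2)^3, and likewise for blue, so P[monochromatic] = 2·(1/2)^3 = 2^{1 − 3} = 1/4.
By linearity of expectation: E[X] = C(10, 3) · 2^{1 − 3} = 120 · 1/4 = 30.
Numerically: E[X] ≈ 30.00000.

E[X] = C(10,3)·2^(1−C(3,2)) = 30 ≈ 30.00000.


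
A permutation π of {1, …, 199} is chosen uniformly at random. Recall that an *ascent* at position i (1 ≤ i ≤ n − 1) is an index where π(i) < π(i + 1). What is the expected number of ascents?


Write X = Σ X_I over i = 1, …, 198, with X_I the indicator of one ascent.
There are 198 indicators.
For each fixed i, the pair (π(i), π(i+1)) is a uniformly random ordered pair of distinct values from {1, …, 199}; by symmetry P[π(i) < π(i+1)] = 1/2.
By linearity: E[X] = 198 · (1/2) = (199 − 1) · (1/2) = 99 ≈ 99.00000.

E[X] = 99 = 99.00000.


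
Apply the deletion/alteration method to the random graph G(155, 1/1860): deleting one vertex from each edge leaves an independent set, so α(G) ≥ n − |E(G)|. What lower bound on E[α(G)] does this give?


E[|E(G)|] = C(155, 2)·p = 11935 · (1/1860) = 77/12.
E[α(G)] ≥ n − E[|E(G)|] = 155 − 77/12 = 1783/12.
Numerically: ≈ 148.583.
(This is only a lower bound; the true E[α(G)] may be larger.)

E[α(G)] ≥ 1783/12 ≈ 148.583.


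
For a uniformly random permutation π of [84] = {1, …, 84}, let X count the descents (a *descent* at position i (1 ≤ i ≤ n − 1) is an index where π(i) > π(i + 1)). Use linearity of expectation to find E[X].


Write X = Σ X_I over i = 1, …, 83, with X_I the indicator of one descent.
There are 83 indicators.
For each fixed i, the pair (π(i), π(i+1)) is a uniformly random ordered pair of distinct values from {1, …, 84}; by symmetry P[π(i) > π(i+1)] = 1/2.
By linearity: E[X] = 83 · (1/2) = (84 − 1) · (1/2) = 83/2 ≈ 41.500000.

E[X] = 83/2 = 41.500000.


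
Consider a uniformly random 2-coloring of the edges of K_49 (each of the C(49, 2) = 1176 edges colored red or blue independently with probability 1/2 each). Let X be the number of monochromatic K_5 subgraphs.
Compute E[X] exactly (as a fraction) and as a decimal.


Let X = Σ_S X_S over the C(49, 5) = 1906884 subsets S of size 5, where X_S = 1 if the K_5 on S is monochromatic.
For a fixed S, the K_5 on S has C(5, 2) = 10 edges. P[all 10 edges red] = (1/2)^10, and likewise for blue, so P[monochromatic] = 2·(1/2)^10 = 2^{1 − 10} = 1/512.
By linearity: E[X] = C(49, 5) · 2^{1 − 10} = 1906884 · 1/512 = 476721/128.
Numerically: E[X] ≈ 3724.382812.

E[X] = C(49,5)·2^(1−C(5,2)) = 476721/128 ≈ 3724.382812.


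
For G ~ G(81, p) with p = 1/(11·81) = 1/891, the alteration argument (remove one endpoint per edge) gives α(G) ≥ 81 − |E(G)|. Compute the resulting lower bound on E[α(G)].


E[|E(G)|] = C(81, 2)·p = 3240 · (1/891) = 40/11.
E[α(G)] ≥ n − E[|E(G)|] = 81 − 40/11 = 851/11.
Numerically: ≈ 77.364.
(This is only a lower bound; the true E[α(G)] may be larger.)

E[α(G)] ≥ 851/11 ≈ 77.364.


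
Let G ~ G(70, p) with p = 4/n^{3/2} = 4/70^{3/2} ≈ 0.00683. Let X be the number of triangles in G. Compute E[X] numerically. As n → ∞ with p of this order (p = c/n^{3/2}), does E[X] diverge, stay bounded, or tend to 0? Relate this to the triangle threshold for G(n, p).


Number of potential triangles: C(70, 3) = 54740.
Each occurs with probability p³ ≈ (0.00683)³ ≈ 3.185949e-07.
By linearity: E[X] = C(70, 3)·p³ ≈ 54740 · 3.185949e-07 ≈ 0.0174.
Since α = 3/2 > 1, p = c/n^{3/2} = o(1/n) is below the triangle threshold p ~ 1/n. Asymptotically E[X] ~ (c³/6)·n^{3(1−α)} = (4³/6)·n^{-1.5} → 0, so by Markov's inequality G has no triangles w.h.p.

E[X] ≈ 0.0174; in regime p = Θ(1/n^{3/2}) E[X] tends to 0 (below the triangle threshold p ~ 1/n).


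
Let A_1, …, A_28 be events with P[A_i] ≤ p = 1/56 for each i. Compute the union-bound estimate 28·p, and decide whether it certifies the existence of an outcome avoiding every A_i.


Union bound: P[∪_{i=1}^{28} A_i] ≤ Σ_i P[A_i] ≤ 28·p = 28·(1/56) = 1/2.
Numerically: 1/2 ≈ 0.500000.
Is 1/2 < 1? YES.
Since P[∪ A_i] ≤ 1/2 < 1, the complement has P[∩ A_i^c] ≥ 1 − 1/2 = 1/2 > 0, so some outcome avoids every A_i.

28·p = 1/2 ≈ 0.500000; existence CERTIFIED by the union bound.


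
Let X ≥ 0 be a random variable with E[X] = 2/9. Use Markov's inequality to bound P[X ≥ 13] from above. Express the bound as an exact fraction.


μ = E[X] = 2/9, a = 13.
Markov: P[X ≥ 13] ≤ μ/a = (2/9)/13 = 2/117.
Numerically: ≈ 0.017.
(Since a = 13 > μ = 0.222, the bound 2/117 is < 1 and informative.)

P[X ≥ 13] ≤ 2/117 ≈ 0.017.


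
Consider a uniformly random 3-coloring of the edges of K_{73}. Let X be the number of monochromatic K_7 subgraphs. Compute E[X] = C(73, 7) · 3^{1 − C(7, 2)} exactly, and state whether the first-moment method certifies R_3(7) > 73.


E[X] = C(73, 7) · 3^{1 − 21} = 1629348612 · 3^{−20} = 1629348612/3486784401.
As a reduced fraction: E[X] = 543116204/1162261467 ≈ 0.4672926.
Is E[X] < 1? YES.
Since E[X] < 1, there exists a 3-coloring of K_{73} with no monochromatic K_7; hence R_3(7) > 73.

E[X] = 543116204/1162261467 ≈ 0.4672926; E[X] < 1, so R_3(7) > 73.


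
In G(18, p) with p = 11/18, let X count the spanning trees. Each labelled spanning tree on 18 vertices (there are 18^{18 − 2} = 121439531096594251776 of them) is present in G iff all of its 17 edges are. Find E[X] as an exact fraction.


K_18 has 18^{18 − 2} = 121439531096594251776 labelled spanning trees.
For each such spanning tree H, let X_H = 1 if all 17 edges of H are present in G. Then P[X_H = 1] = p^{17} = (11/18)^{17} = 505447028499293771/2185911559738696531968.
By linearity of expectation: E[X] = Σ_H E[X_H] = 121439531096594251776 · p^{17} = 121439531096594251776 · 505447028499293771/2185911559738696531968 = 505447028499293771/18.
Numerically: E[X] ≈ 2.808e+16.

E[X] = 121439531096594251776 · (11/18)^{17} = 505447028499293771/18 ≈ 2.808e+16.


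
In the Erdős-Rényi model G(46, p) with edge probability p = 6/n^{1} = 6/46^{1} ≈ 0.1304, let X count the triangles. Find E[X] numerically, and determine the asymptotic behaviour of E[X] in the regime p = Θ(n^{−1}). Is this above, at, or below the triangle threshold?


Number of potential triangles: C(46, 3) = 15180.
Each occurs with probability p³ ≈ (0.1304)³ ≈ 2.219117e-03.
By linearity: E[X] = C(46, 3)·p³ ≈ 15180 · 2.219117e-03 ≈ 33.6862.
Here α = 1, so p = 6/n is exactly at the triangle threshold p ~ 1/n. Asymptotically E[X] → c³/6 = 6³/6 = 36 ≈ 36.0000, a bounded constant. In this regime the triangle count is asymptotically Poisson(c³/6).

E[X] ≈ 33.6862; in regime p = Θ(1/n^{1}) E[X] stays bounded (at the triangle threshold p ~ 1/n).


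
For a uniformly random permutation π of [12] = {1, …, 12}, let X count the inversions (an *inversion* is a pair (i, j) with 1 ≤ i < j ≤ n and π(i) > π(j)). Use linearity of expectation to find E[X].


Write X = Σ X_I over the C(12, 2) = 66 pairs i < j, with X_I the indicator of one inversion.
There are 66 indicators.
For each fixed pair i < j, the values π(i) and π(j) are two distinct elements of {1, …, 12} in uniformly random order; by symmetry P[π(i) > π(j)] = 1/2.
By linearity: E[X] = 66 · (1/2) = C(12, 2) · (1/2) = 66/2 = 33 ≈ 33.00000.

E[X] = 33 = 33.00000.


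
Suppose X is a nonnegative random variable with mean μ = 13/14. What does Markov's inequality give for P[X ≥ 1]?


μ = E[X] = 13/14, a = 1.
Markov: P[X ≥ 1] ≤ μ/a = (13/14)/1 = 13/14.
Numerically: ≈ 0.929.
(Since a = 1 > μ = 0.929, the bound 13/14 is < 1 and informative.)

P[X ≥ 1] ≤ 13/14 ≈ 0.929.


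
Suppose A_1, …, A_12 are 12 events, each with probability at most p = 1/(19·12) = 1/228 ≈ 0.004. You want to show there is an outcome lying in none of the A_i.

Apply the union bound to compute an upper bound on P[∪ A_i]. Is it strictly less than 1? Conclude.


Union bound: P[∪_{i=1}^{12} A_i] ≤ Σ_i P[A_i] ≤ 12·p = 12·(1/228) = 1/19.
Numerically: 1/19 ≈ 0.053.
Is 1/19 < 1? YES.
Since P[∪ A_i] ≤ 1/19 < 1, the complement has P[∩ A_i^c] ≥ 1 − 1/19 = 18/19 > 0, so some outcome avoids every A_i.

12·p = 1/19 ≈ 0.053; existence CERTIFIED by the union bound.


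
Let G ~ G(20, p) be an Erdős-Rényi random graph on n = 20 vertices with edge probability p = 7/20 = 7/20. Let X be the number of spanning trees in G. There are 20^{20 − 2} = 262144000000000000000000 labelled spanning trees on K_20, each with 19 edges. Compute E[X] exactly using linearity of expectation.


K_20 has 20^{20 − 2} = 262144000000000000000000 labelled spanning trees.
For each such spanning tree H, let X_H = 1 if all 19 edges of H are present in G. Then P[X_H = 1] = p^{19} = (7/20)^{19} = 11398895185373143/5242880000000000000000000.
By linearity: E[X] = Σ_H E[X_H] = 262144000000000000000000 · p^{19} = 262144000000000000000000 · 11398895185373143/5242880000000000000000000 = 11398895185373143/20.
Numerically: E[X] ≈ 5.69945e+14.

E[X] = 262144000000000000000000 · (7/20)^{19} = 11398895185373143/20 ≈ 5.69945e+14.


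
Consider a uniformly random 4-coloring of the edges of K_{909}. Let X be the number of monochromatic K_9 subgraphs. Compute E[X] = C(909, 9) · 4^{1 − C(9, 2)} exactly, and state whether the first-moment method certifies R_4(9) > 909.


E[X] = C(909, 9) · 4^{1 − 36} = 1122169012923711463931 · 4^{−35} = 1122169012923711463931/1180591620717411303424.
As a reduced fraction: E[X] = 1122169012923711463931/1180591620717411303424 ≈ 0.9505141.
Is E[X] < 1? YES.
Since E[X] < 1, there exists a 4-coloring of K_{909} with no monochromatic K_9; hence R_4(9) > 909.

E[X] = 1122169012923711463931/1180591620717411303424 ≈ 0.9505141; E[X] < 1, so R_4(9) > 909.


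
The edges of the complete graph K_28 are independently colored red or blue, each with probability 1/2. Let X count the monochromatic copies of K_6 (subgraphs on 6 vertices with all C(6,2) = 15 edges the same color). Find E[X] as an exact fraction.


Let X = Σ_S X_S over the C(28, 6) = 376740 subsets S of size 6, where X_S = 1 if the K_6 on S is monochromatic.
For a fixed S, the K_6 on S has C(6, 2) = 15 edges. P[all 15 edges red] = (1/2)^15, and likewise for blue, so P[monochromatic] = 2·(1/2)^15 = 2^{1 − 15} = 1/16384.
By linearity: E[X] = C(28, 6) · 2^{1 − 15} = 376740 · 1/16384 = 94185/4096.
Numerically: E[X] ≈ 22.9944.

E[X] = C(28,6)·2^(1−C(6,2)) = 94185/4096 ≈ 22.9944.


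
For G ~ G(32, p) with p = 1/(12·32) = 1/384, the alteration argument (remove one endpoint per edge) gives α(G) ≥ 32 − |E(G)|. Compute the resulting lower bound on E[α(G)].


E[|E(G)|] = C(32, 2)·p = 496 · (1/384) = 31/24.
E[α(G)] ≥ n − E[|E(G)|] = 32 − 31/24 = 737/24.
Numerically: ≈ 30.70833.
(This is only a lower bound; the true E[α(G)] may be larger.)

E[α(G)] ≥ 737/24 ≈ 30.70833.


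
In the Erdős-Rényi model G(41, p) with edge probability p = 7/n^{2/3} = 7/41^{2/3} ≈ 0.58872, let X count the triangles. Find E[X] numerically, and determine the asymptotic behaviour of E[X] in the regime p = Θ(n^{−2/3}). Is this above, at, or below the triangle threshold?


Number of potential triangles: C(41, 3) = 10660.
Each occurs with probability p³ ≈ (0.58872)³ ≈ 2.04045211e-01.
By linearity: E[X] = C(41, 3)·p³ ≈ 10660 · 2.04045211e-01 ≈ 2175.121951.
Since α = 2/3 < 1, p = c/n^{2/3} ≫ 1/n is above the triangle threshold p ~ 1/n. Asymptotically E[X] ~ (c³/6)·n^{3(1−α)} = (7³/6)·n^{1} → ∞; triangles are abundant w.h.p.

E[X] ≈ 2175.121951; in regime p = Θ(1/n^{2/3}) E[X] diverges (above the triangle threshold p ~ 1/n).


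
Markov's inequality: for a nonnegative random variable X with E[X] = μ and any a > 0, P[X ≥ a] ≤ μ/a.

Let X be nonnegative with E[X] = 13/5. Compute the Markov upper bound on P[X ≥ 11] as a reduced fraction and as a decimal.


μ = E[X] = 13/5, a = 11.
Markov: P[X ≥ 11] ≤ μ/a = (13/5)/11 = 13/55.
Numerically: ≈ 0.236364.
(Since a = 11 > μ = 2.600000, the bound 13/55 is < 1 and informative.)

P[X ≥ 11] ≤ 13/55 ≈ 0.236364.


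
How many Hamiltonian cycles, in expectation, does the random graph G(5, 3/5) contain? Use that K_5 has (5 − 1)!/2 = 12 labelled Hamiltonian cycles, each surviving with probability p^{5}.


K_5 has (5 − 1)!/2 = 12 labelled Hamiltonian cycles.
For each such Hamiltonian cycle H, let X_H = 1 if all 5 edges of H are present in G. Then P[X_H = 1] = p^{5} = (3/5)^{5} = 243/3125.
By linearity of expectation: E[X] = Σ_H E[X_H] = 12 · p^{5} = 12 · 243/3125 = 2916/3125.
Numerically: E[X] ≈ 0.9331.

E[X] = 12 · (3/5)^{5} = 2916/3125 ≈ 0.9331.


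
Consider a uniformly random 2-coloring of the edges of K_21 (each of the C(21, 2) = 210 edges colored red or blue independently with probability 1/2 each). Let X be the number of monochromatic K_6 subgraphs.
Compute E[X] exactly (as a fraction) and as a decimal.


Let X = Σ_S X_S over the C(21, 6) = 54264 subsets S of size 6, where X_S = 1 if the K_6 on S is monochromatic.
For a fixed S, the K_6 on S has C(6, 2) = 15 edges. P[all 15 edges red] = (1/2)^15, and likewise for blue, so P[monochromatic] = 2·(1/2)^15 = 2^{1 − 15} = 1/16384.
By linearity: E[X] = C(21, 6) · 2^{1 − 15} = 54264 · 1/16384 = 6783/2048.
Numerically: E[X] ≈ 3.31201.

E[X] = C(21,6)·2^(1−C(6,2)) = 6783/2048 ≈ 3.31201.
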